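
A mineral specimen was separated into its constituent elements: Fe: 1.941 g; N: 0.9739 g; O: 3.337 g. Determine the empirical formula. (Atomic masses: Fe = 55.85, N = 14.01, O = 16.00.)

n(Fe) = 1.941/55.85 = 0.03475, n(N) = 0.9739/14.01 = 0.06951, n(O) = 3.337/16.00 = 0.2086
Ratios (÷ 0.03475): Fe 1.000, N 2.000, O 6.001
Ratio ≈ 1:2:6, so the empirical formula is FeN2O6

FeN2O6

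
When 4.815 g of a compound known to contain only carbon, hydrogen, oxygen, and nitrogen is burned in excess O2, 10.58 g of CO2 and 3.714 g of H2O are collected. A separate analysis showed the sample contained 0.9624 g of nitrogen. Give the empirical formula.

C7H12N2O

mol C = 10.58 / 44.01 = 0.2404; mass C = 0.2404 × 12.01 = 2.887 g
mol H = 2 × (3.714 / 18.02) = 0.4122; mass H = 0.4122 × 1.008 = 0.4155 g
mol N = 0.9624 / 14.01 = 0.06869
mass O = 4.815 − (4.265) = 0.5499 g → mol O = 0.03437
Ratios (÷ 0.03437): C 6.995, H 11.994, N 1.999, O 1.000
Ratio ≈ 7:12:2:1, so the empirical formula is C7H12N2O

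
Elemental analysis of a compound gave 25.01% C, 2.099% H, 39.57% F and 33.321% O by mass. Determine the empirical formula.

Assume 100 g: 25.01 g C, 2.099 g H, 39.57 g F, 33.321 g O.
n(C) = 25.01/12.01 = 2.082, n(H) = 2.099/1.008 = 2.082, n(F) = 39.57/19.00 = 2.083, n(O) = 33.321/16.00 = 2.083
Smallest is H at 2.082 mol; normalising gives C 1.000, H 1.000, F 1.000, O 1.000
≈ 1:1:1:1 → CHFO

CHFO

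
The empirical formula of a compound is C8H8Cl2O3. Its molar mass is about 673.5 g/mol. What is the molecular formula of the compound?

Empirical-formula mass = 223.04 g/mol
n = 673.5 / 223.04 = 3.02 ≈ 3
Molecular formula = (C8H8Cl2O3)3 = C24H24Cl6O9

C24H24Cl6O9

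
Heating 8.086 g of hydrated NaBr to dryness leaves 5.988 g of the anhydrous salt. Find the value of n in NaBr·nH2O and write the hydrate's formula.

NaBr·2H2O

Mass of water lost = 8.086 − 5.988 = 2.098 g → 2.098 / 18.02 = 0.1164 mol H2O
Molar mass of NaBr = 102.89 g/mol → mol NaBr = 5.988 / 102.89 = 0.0582
n = 0.1164 / 0.0582 = 2.00 ≈ 2 → NaBr·2H2O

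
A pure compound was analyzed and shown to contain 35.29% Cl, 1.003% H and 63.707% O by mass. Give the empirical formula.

ClHO4

Assume 100 g: 35.29 g Cl, 1.003 g H, 63.707 g O.
n(Cl) = 35.29/35.45 = 0.9955, n(H) = 1.003/1.008 = 0.995, n(O) = 63.707/16.00 = 3.982
Ratios (÷ 0.995): Cl 1.000, H 1.000, O 4.002
≈ 1:1:4 → ClHO4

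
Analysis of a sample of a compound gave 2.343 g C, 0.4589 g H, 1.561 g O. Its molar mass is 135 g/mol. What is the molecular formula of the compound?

n(C) = 2.343/12.01 = 0.1951, n(H) = 0.4589/1.008 = 0.4553, n(O) = 1.561/16.00 = 0.09756
Ratios (÷ 0.09756): C 2.000, H 4.666, O 1.000
Scaling by 3: C 6.00, H 14.00, O 3.00 → C6H14O3
Empirical-formula mass = 134.17 g/mol
n = 135 / 134.17 = 1.01 ≈ 1
Molecular formula = empirical formula = C6H14O3

C6H14O3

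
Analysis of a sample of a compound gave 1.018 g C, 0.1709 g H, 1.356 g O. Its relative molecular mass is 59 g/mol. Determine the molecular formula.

n(C) = 1.018/12.01 = 0.08476, n(H) = 0.1709/1.008 = 0.1695, n(O) = 1.356/16.00 = 0.08475
Divide by the smallest (0.08475 mol O): C 1.000, H 2.001, O 1.000
≈ 1:2:1 → CH2O
Empirical-formula mass = 30.03 g/mol
n = 59 / 30.03 = 1.96 ≈ 2
Molecular formula = (CH2O)×2 = C2H4O2

C2H4O2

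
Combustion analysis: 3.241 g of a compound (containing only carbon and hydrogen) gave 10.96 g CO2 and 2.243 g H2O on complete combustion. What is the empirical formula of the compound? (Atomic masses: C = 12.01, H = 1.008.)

CH

mol C = 10.96 / 44.01 = 0.2490; mass C = 0.2490 × 12.01 = 2.991 g
mol H = 2 × (2.243 / 18.02) = 0.2489; mass H = 0.2489 × 1.008 = 0.2509 g
Ratios (÷ 0.2489): C 1.000, H 1.000
≈ 1:1 → CH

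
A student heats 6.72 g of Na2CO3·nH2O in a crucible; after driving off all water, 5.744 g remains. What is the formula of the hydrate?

Na2CO3·H2O

Mass of water lost = 6.72 − 5.744 = 0.976 g → 0.976 / 18.02 = 0.05416 mol H2O
Molar mass of Na2CO3 = 105.99 g/mol → mol Na2CO3 = 5.744 / 105.99 = 0.05419
n = 0.05416 / 0.05419 = 1.00 ≈ 1 → Na2CO3·H2O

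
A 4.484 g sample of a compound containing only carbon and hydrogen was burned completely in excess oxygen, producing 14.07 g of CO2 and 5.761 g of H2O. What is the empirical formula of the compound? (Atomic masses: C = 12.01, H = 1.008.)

CH2

mol C = 14.07 / 44.01 = 0.3197; mass C = 0.3197 × 12.01 = 3.840 g
mol H = 2 × (5.761 / 18.02) = 0.6394; mass H = 0.6394 × 1.008 = 0.6445 g
Divide by the smallest (0.3197 mol C): C 1.000, H 2.000
→ CH2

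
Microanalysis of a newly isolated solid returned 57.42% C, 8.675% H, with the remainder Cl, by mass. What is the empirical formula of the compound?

C5H9Cl

Assume 100 g: 57.42 g C, 8.675 g H, 33.905 g Cl.
Moles — C: 57.42 / 12.01 = 4.781 mol; H: 8.675 / 1.008 = 8.606 mol; Cl: 33.905 / 35.45 = 0.9564 mol
Ratios (÷ 0.9564): C 4.999, H 8.998, Cl 1.000
Ratio ≈ 5:9:1, so the empirical formula is C5H9Cl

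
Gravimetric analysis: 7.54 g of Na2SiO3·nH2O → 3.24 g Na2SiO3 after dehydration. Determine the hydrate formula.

Mass of water lost = 7.54 − 3.24 = 4.3 g → 4.3 / 18.02 = 0.2386 mol H2O
Molar mass of Na2SiO3 = 122.07 g/mol → mol Na2SiO3 = 3.24 / 122.07 = 0.02654
n = 0.2386 / 0.02654 = 8.99 ≈ 9 → Na2SiO3·9H2O

Na2SiO3·9H2O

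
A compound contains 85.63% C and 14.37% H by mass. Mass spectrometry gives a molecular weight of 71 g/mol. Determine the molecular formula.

Assume 100 g: 85.63 g C, 14.37 g H.
Moles — C: 85.63 / 12.01 = 7.13 mol; H: 14.37 / 1.008 = 14.26 mol
Ratios (÷ 7.13): C 1.000, H 1.999
Ratio ≈ 1:2, so the empirical formula is CH2
Empirical-formula mass = 14.03 g/mol
n = 71 / 14.03 = 5.06 ≈ 5
Molecular formula = (CH2)×5 = C5H10

C5H10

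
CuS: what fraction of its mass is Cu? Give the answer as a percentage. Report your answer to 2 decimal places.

66.46%

Molar mass = 1(63.55) + 1(32.07) = 95.620 g/mol
Mass of Cu per mole = 1 × 63.55 = 63.550 g
% Cu = 63.550 / 95.620 × 100 = 66.46%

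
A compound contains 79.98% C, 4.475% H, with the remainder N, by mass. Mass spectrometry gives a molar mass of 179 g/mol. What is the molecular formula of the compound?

Assume 100 g: 79.98 g C, 4.475 g H, 15.545 g N.
Moles — C: 79.98 / 12.01 = 6.659 mol; H: 4.475 / 1.008 = 4.439 mol; N: 15.545 / 14.01 = 1.11 mol
Divide by the smallest (1.11 mol N): C 6.002, H 4.001, N 1.000
→ C6H4N
Empirical-formula mass = 90.10 g/mol
n = 179 / 90.10 = 1.99 ≈ 2
Molecular formula = (C6H4N)×2 = C12H8N2

C12H8N2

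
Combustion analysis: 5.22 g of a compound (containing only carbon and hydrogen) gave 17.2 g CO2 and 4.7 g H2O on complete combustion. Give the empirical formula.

mol C = 17.2 / 44.01 = 0.3908; mass C = 0.3908 × 12.01 = 4.694 g
mol H = 2 × (4.7 / 18.02) = 0.5216; mass H = 0.5216 × 1.008 = 0.5258 g
Divide by the smallest (0.3908 mol C): C 1.000, H 1.335
×3: C 3.00, H 4.00 → C3H4

C3H4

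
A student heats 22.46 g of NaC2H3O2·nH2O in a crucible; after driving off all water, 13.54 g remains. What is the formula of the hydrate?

NaC2H3O2·3H2O

Mass of water lost = 22.46 − 13.54 = 8.92 g → 8.92 / 18.02 = 0.495 mol H2O
Molar mass of NaC2H3O2 = 82.03 g/mol → mol NaC2H3O2 = 13.54 / 82.03 = 0.1651
n = 0.495 / 0.1651 = 3.00 ≈ 3 → NaC2H3O2·3H2O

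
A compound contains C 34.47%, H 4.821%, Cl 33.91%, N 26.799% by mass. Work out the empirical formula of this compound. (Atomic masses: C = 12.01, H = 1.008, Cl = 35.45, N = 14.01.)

C3H5ClN2

Assume 100 g: 34.47 g C, 4.821 g H, 33.91 g Cl, 26.799 g N.
n(C) = 34.47/12.01 = 2.87, n(H) = 4.821/1.008 = 4.783, n(Cl) = 33.91/35.45 = 0.9566, n(N) = 26.799/14.01 = 1.913
Ratios (÷ 0.9566): C 3.000, H 5.000, Cl 1.000, N 2.000
≈ 3:5:1:2 → C3H5ClN2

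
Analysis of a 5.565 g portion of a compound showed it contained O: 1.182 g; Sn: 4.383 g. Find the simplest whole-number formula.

O2Sn

n(O) = 1.182/16.00 = 0.07387, n(Sn) = 4.383/118.71 = 0.03692
Smallest is Sn at 0.03692 mol; normalising gives O 2.001, Sn 1.000
≈ 2:1 → O2Sn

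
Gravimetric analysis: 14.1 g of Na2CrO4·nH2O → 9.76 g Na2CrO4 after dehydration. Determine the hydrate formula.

Mass of water lost = 14.1 − 9.76 = 4.34 g → 4.34 / 18.02 = 0.2408 mol H2O
Molar mass of Na2CrO4 = 161.98 g/mol → mol Na2CrO4 = 9.76 / 161.98 = 0.06025
n = 0.2408 / 0.06025 = 4.00 ≈ 4 → Na2CrO4·4H2O

Na2CrO4·4H2O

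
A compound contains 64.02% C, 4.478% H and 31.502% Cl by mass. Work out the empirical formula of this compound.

C6H5Cl

Assume 100 g: 64.02 g C, 4.478 g H, 31.502 g Cl.
n(C) = 64.02/12.01 = 5.331, n(H) = 4.478/1.008 = 4.442, n(Cl) = 31.502/35.45 = 0.8886
Ratios (÷ 0.8886): C 5.999, H 4.999, Cl 1.000
→ C6H5Cl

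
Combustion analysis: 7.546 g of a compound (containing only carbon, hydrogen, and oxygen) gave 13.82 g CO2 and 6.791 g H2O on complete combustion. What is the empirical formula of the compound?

mol C = 13.82 / 44.01 = 0.3140; mass C = 0.3140 × 12.01 = 3.771 g
mol H = 2 × (6.791 / 18.02) = 0.7537; mass H = 0.7537 × 1.008 = 0.7597 g
mass O = 7.546 − (4.531) = 3.015 g → mol O = 0.1884
Smallest is O at 0.1884 mol; normalising gives C 1.667, H 4.000, O 1.000
×3: C 5.00, H 12.00, O 3.00 → C5H12O3

C5H12O3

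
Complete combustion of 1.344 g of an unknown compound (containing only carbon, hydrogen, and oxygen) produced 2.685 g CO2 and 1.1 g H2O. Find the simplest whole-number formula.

C2H4O

mol C = 2.685 / 44.01 = 0.06101; mass C = 0.06101 × 12.01 = 0.7327 g
mol H = 2 × (1.1 / 18.02) = 0.1221; mass H = 0.1221 × 1.008 = 0.1231 g
mass O = 1.344 − (0.8558) = 0.4882 g → mol O = 0.03051
Ratios (÷ 0.03051): C 1.999, H 4.001, O 1.000
Ratio ≈ 2:4:1, so the empirical formula is C2H4O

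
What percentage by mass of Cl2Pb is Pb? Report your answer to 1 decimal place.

Molar mass = 2(35.45) + 1(207.2) = 278.100 g/mol
Mass of Pb per mole = 1 × 207.2 = 207.200 g
% Pb = 207.200 / 278.100 × 100 = 74.5%

74.5%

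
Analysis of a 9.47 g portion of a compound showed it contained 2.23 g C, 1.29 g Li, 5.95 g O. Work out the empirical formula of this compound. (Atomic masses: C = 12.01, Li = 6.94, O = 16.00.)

n(C) = 2.23/12.01 = 0.1857, n(Li) = 1.29/6.94 = 0.1859, n(O) = 5.95/16.00 = 0.3719
Divide by the smallest (0.1857 mol C): C 1.000, Li 1.001, O 2.003
→ CLiO2

CLiO2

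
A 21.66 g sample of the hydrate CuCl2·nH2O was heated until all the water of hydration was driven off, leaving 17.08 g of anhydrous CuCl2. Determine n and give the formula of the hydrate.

Mass of water lost = 21.66 − 17.08 = 4.58 g → 4.58 / 18.02 = 0.2542 mol H2O
Molar mass of CuCl2 = 134.45 g/mol → mol CuCl2 = 17.08 / 134.45 = 0.127
n = 0.2542 / 0.127 = 2.00 ≈ 2 → CuCl2·2H2O

CuCl2·2H2O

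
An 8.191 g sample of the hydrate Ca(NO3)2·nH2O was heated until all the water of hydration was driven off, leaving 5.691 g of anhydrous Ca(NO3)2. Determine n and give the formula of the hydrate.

Mass of water lost = 8.191 − 5.691 = 2.5 g → 2.5 / 18.02 = 0.1387 mol H2O
Molar mass of Ca(NO3)2 = 164.10 g/mol → mol Ca(NO3)2 = 5.691 / 164.10 = 0.03468
n = 0.1387 / 0.03468 = 4.00 ≈ 4 → Ca(NO3)2·4H2O

Ca(NO3)2·4H2O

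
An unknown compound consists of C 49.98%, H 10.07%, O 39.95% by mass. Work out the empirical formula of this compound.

C5H12O3

Assume 100 g: 49.98 g C, 10.07 g H, 39.95 g O.
C: 49.98 g ÷ 12.01 g/mol = 4.162 mol
H: 10.07 g ÷ 1.008 g/mol = 9.99 mol
O: 39.95 g ÷ 16.00 g/mol = 2.497 mol
Smallest is O at 2.497 mol; normalising gives C 1.667, H 4.001, O 1.000
Multiply by 3: C 5.00, H 12.00, O 3.00 → C5H12O3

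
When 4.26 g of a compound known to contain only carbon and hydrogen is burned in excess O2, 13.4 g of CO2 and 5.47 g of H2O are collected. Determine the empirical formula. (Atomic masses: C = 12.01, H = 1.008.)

CH2

mol C = 13.4 / 44.01 = 0.3045; mass C = 0.3045 × 12.01 = 3.657 g
mol H = 2 × (5.47 / 18.02) = 0.6071; mass H = 0.6071 × 1.008 = 0.6120 g
Divide by the smallest (0.3045 mol C): C 1.000, H 1.994
Ratio ≈ 1:2, so the empirical formula is CH2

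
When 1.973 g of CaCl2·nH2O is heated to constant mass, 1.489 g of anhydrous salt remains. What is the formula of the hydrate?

Mass of water lost = 1.973 − 1.489 = 0.484 g → 0.484 / 18.02 = 0.02686 mol H2O
Molar mass of CaCl2 = 110.98 g/mol → mol CaCl2 = 1.489 / 110.98 = 0.01342
n = 0.02686 / 0.01342 = 2.00 ≈ 2 → CaCl2·2H2O

CaCl2·2H2O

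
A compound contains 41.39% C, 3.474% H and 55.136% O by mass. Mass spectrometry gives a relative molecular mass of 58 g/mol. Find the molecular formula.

C2H2O2

Assume 100 g: 41.39 g C, 3.474 g H, 55.136 g O.
n(C) = 41.39/12.01 = 3.446, n(H) = 3.474/1.008 = 3.446, n(O) = 55.136/16.00 = 3.446
Divide by the smallest (3.446 mol O): C 1.000, H 1.000, O 1.000
Ratio ≈ 1:1:1, so the empirical formula is CHO
Empirical-formula mass = 29.02 g/mol
n = 58 / 29.02 = 2.00 ≈ 2
Molecular formula = (CHO)×2 = C2H2O2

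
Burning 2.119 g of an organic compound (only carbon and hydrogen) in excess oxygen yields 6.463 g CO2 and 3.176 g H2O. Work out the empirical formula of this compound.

C5H12

mol C = 6.463 / 44.01 = 0.1469; mass C = 0.1469 × 12.01 = 1.764 g
mol H = 2 × (3.176 / 18.02) = 0.3525; mass H = 0.3525 × 1.008 = 0.3553 g
Divide by the smallest (0.1469 mol C): C 1.000, H 2.400
Scaling by 5: C 5.00, H 12.00 → C5H12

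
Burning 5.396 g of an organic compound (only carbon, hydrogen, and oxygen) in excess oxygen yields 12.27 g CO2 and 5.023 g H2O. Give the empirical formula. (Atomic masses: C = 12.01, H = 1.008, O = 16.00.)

C3H6O

mol C = 12.27 / 44.01 = 0.2788; mass C = 0.2788 × 12.01 = 3.348 g
mol H = 2 × (5.023 / 18.02) = 0.5575; mass H = 0.5575 × 1.008 = 0.5620 g
mass O = 5.396 − (3.910) = 1.486 g → mol O = 0.09285
Ratios (÷ 0.09285): C 3.003, H 6.004, O 1.000
≈ 3:6:1 → C3H6O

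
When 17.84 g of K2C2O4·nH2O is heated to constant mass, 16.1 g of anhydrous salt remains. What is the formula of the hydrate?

K2C2O4·H2O

Mass of water lost = 17.84 − 16.1 = 1.74 g → 1.74 / 18.02 = 0.09656 mol H2O
Molar mass of K2C2O4 = 166.22 g/mol → mol K2C2O4 = 16.1 / 166.22 = 0.09686
n = 0.09656 / 0.09686 = 1.00 ≈ 1 → K2C2O4·H2O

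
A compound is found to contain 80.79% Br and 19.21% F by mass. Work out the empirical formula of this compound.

BrF

Assume 100 g: 80.79 g Br, 19.21 g F.
Moles — Br: 80.79 / 79.90 = 1.011 mol; F: 19.21 / 19.00 = 1.011 mol
Ratios (÷ 1.011): Br 1.000, F 1.000
Ratio ≈ 1:1, so the empirical formula is BrF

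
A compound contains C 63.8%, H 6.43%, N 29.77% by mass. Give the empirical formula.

C5H6N2

Assume 100 g: 63.8 g C, 6.43 g H, 29.77 g N.
C: 63.8 g ÷ 12.01 g/mol = 5.312 mol
H: 6.43 g ÷ 1.008 g/mol = 6.379 mol
N: 29.77 g ÷ 14.01 g/mol = 2.125 mol
Smallest is N at 2.125 mol; normalising gives C 2.500, H 3.002, N 1.000
×2: C 5.00, H 6.00, N 2.00 → C5H6N2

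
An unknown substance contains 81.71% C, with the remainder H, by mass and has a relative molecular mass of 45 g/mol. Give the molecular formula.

Assume 100 g: 81.71 g C, 18.29 g H.
C: 81.71 g ÷ 12.01 g/mol = 6.803 mol
H: 18.29 g ÷ 1.008 g/mol = 18.14 mol
Divide by the smallest (6.803 mol C): C 1.000, H 2.667
Multiply by 3: C 3.00, H 8.00 → C3H8
Empirical-formula mass = 44.09 g/mol
n = 45 / 44.09 = 1.02 ≈ 1
Molecular formula = empirical formula = C3H8

C3H8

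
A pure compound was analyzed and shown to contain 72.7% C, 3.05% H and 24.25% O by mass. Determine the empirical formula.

Assume 100 g: 72.7 g C, 3.05 g H, 24.25 g O.
n(C) = 72.7/12.01 = 6.053, n(H) = 3.05/1.008 = 3.026, n(O) = 24.25/16.00 = 1.516
Divide by the smallest (1.516 mol O): C 3.994, H 1.996, O 1.000
≈ 4:2:1 → C4H2O

C4H2O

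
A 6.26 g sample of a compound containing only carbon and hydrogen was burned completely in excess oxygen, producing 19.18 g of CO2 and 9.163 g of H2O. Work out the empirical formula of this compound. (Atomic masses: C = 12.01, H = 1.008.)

C3H7

mol C = 19.18 / 44.01 = 0.4358; mass C = 0.4358 × 12.01 = 5.234 g
mol H = 2 × (9.163 / 18.02) = 1.017; mass H = 1.017 × 1.008 = 1.025 g
Ratios (÷ 0.4358): C 1.000, H 2.334
×3: C 3.00, H 7.00 → C3H7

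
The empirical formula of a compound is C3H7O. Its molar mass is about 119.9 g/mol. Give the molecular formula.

Empirical-formula mass = 59.09 g/mol
n = 119.9 / 59.09 = 2.03 ≈ 2
Molecular formula = (C3H7O)2 = C6H14O2

C6H14O2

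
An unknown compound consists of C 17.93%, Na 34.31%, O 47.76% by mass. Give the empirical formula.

Assume 100 g: 17.93 g C, 34.31 g Na, 47.76 g O.
n(C) = 17.93/12.01 = 1.493, n(Na) = 34.31/22.99 = 1.492, n(O) = 47.76/16.00 = 2.985
Ratios (÷ 1.492): C 1.000, Na 1.000, O 2.000
≈ 1:1:2 → CNaO2

CNaO2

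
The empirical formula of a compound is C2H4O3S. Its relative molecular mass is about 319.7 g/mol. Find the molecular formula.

Empirical-formula mass = 108.12 g/mol
n = 319.7 / 108.12 = 2.96 ≈ 3
Molecular formula = (C2H4O3S)3 = C6H12O9S3

C6H12O9S3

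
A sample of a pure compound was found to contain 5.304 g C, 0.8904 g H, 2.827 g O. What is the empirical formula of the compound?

C: 5.304 g ÷ 12.01 g/mol = 0.4416 mol
H: 0.8904 g ÷ 1.008 g/mol = 0.8833 mol
O: 2.827 g ÷ 16.00 g/mol = 0.1767 mol
Smallest is O at 0.1767 mol; normalising gives C 2.500, H 4.999, O 1.000
×2: C 5.00, H 10.00, O 2.00 → C5H10O2

C5H10O2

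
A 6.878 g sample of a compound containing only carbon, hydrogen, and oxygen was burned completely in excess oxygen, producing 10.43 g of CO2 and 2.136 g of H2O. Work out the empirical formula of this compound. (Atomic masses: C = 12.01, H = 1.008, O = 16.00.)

mol C = 10.43 / 44.01 = 0.2370; mass C = 0.2370 × 12.01 = 2.846 g
mol H = 2 × (2.136 / 18.02) = 0.2371; mass H = 0.2371 × 1.008 = 0.2390 g
mass O = 6.878 − (3.085) = 3.793 g → mol O = 0.2370
Smallest is C at 0.237 mol; normalising gives C 1.000, H 1.000, O 1.000
→ CHO

CHO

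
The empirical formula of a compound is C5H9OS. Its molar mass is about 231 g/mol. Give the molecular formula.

C10H18O2S2

Empirical-formula mass = 117.19 g/mol
n = 231 / 117.19 = 1.97 ≈ 2
Molecular formula = (C5H9OS)2 = C10H18O2S2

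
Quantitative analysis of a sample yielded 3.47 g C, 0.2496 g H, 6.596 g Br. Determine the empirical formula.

Moles — C: 3.47 / 12.01 = 0.2889 mol; H: 0.2496 / 1.008 = 0.2476 mol; Br: 6.596 / 79.90 = 0.08255 mol
Divide by the smallest (0.08255 mol Br): C 3.500, H 3.000, Br 1.000
Multiply by 2: C 7.00, H 6.00, Br 2.00 → C7H6Br2

C7H6Br2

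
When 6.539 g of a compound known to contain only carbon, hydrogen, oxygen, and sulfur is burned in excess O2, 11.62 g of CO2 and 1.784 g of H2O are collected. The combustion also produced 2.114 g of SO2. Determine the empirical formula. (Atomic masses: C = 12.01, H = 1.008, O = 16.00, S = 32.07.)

mol C = 11.62 / 44.01 = 0.2640; mass C = 0.2640 × 12.01 = 3.171 g
mol H = 2 × (1.784 / 18.02) = 0.1980; mass H = 0.1980 × 1.008 = 0.1996 g
mol S = 2.114 / 64.07 = 0.03300; mass S = 1.058 g
mass O = 6.539 − (4.429) = 2.110 g → mol O = 0.1319
Ratios (÷ 0.033): C 8.002, H 6.001, O 3.997, S 1.000
≈ 8:6:4:1 → C8H6O4S

C8H6O4S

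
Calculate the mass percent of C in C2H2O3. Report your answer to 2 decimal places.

Molar mass = 2(12.01) + 2(1.008) + 3(16.00) = 74.036 g/mol
Mass of C per mole = 2 × 12.01 = 24.020 g
% C = 24.020 / 74.036 × 100 = 32.44%

32.44%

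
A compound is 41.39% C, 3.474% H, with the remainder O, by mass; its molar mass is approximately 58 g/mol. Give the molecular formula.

Assume 100 g: 41.39 g C, 3.474 g H, 55.136 g O.
Moles — C: 41.39 / 12.01 = 3.446 mol; H: 3.474 / 1.008 = 3.446 mol; O: 55.136 / 16.00 = 3.446 mol
Smallest is O at 3.446 mol; normalising gives C 1.000, H 1.000, O 1.000
≈ 1:1:1 → CHO
Empirical-formula mass = 29.02 g/mol
n = 58 / 29.02 = 2.00 ≈ 2
Molecular formula = (CHO)×2 = C2H2O2

C2H2O2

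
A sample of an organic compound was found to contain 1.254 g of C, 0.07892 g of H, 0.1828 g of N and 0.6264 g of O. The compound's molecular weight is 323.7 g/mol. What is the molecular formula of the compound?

n(C) = 1.254/12.01 = 0.1044, n(H) = 0.07892/1.008 = 0.07829, n(N) = 0.1828/14.01 = 0.01305, n(O) = 0.6264/16.00 = 0.03915
Ratios (÷ 0.01305): C 8.002, H 6.001, N 1.000, O 3.001
Ratio ≈ 8:6:1:3, so the empirical formula is C8H6NO3
Empirical-formula mass = 164.14 g/mol
n = 323.7 / 164.14 = 1.97 ≈ 2
Molecular formula = (C8H6NO3)×2 = C16H12N2O6

C16H12N2O6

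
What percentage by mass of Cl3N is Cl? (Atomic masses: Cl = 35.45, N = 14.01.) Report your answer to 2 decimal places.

88.36%

Molar mass = 3(35.45) + 1(14.01) = 120.360 g/mol
Mass of Cl per mole = 3 × 35.45 = 106.350 g
% Cl = 106.350 / 120.360 × 100 = 88.36%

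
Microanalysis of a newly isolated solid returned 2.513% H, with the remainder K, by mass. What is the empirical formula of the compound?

Assume 100 g: 2.513 g H, 97.487 g K.
n(H) = 2.513/1.008 = 2.493, n(K) = 97.487/39.10 = 2.493
Divide by the smallest (2.493 mol H): H 1.000, K 1.000
Ratio ≈ 1:1, so the empirical formula is HK

HK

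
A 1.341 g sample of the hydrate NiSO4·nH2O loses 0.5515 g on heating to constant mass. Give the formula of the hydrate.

NiSO4·6H2O

Mass of anhydrous NiSO4 = 1.341 − 0.5515 = 0.7895 g
mol H2O = 0.5515 / 18.02 = 0.0306
Molar mass of NiSO4 = 154.76 g/mol → mol NiSO4 = 0.7895 / 154.76 = 0.005101
n = 0.0306 / 0.005101 = 6.00 ≈ 6 → NiSO4·6H2O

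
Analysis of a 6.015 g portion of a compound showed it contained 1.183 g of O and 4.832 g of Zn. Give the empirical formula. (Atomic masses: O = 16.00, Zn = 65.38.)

OZn

n(O) = 1.183/16.00 = 0.07394, n(Zn) = 4.832/65.38 = 0.07391
Smallest is Zn at 0.07391 mol; normalising gives O 1.000, Zn 1.000
→ OZn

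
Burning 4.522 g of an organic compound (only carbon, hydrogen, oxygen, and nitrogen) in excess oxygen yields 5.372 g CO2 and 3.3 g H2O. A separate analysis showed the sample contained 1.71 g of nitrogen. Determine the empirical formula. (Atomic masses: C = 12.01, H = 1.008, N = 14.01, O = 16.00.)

C2H6N2O

mol C = 5.372 / 44.01 = 0.1221; mass C = 0.1221 × 12.01 = 1.466 g
mol H = 2 × (3.3 / 18.02) = 0.3663; mass H = 0.3663 × 1.008 = 0.3692 g
mol N = 1.71 / 14.01 = 0.1221
mass O = 4.522 − (3.545) = 0.9768 g → mol O = 0.06105
Smallest is O at 0.06105 mol; normalising gives C 1.999, H 5.999, N 1.999, O 1.000
Ratio ≈ 2:6:2:1, so the empirical formula is C2H6N2O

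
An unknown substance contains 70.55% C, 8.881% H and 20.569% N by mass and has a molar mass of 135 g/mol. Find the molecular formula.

C8H12N2

Assume 100 g: 70.55 g C, 8.881 g H, 20.569 g N.
C: 70.55 g ÷ 12.01 g/mol = 5.874 mol
H: 8.881 g ÷ 1.008 g/mol = 8.811 mol
N: 20.569 g ÷ 14.01 g/mol = 1.468 mol
Smallest is N at 1.468 mol; normalising gives C 4.001, H 6.001, N 1.000
→ C4H6N
Empirical-formula mass = 68.10 g/mol
n = 135 / 68.10 = 1.98 ≈ 2
Molecular formula = (C4H6N)×2 = C8H12N2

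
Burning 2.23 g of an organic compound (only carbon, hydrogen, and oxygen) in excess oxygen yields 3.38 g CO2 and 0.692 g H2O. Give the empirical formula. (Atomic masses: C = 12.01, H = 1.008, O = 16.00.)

mol C = 3.38 / 44.01 = 0.07680; mass C = 0.07680 × 12.01 = 0.9224 g
mol H = 2 × (0.692 / 18.02) = 0.07680; mass H = 0.07680 × 1.008 = 0.07742 g
mass O = 2.23 − (0.9998) = 1.230 g → mol O = 0.07689
Smallest is C at 0.0768 mol; normalising gives C 1.000, H 1.000, O 1.001
≈ 1:1:1 → CHO

CHO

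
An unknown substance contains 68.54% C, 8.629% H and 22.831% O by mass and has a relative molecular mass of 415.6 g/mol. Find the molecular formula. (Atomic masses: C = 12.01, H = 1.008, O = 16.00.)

Assume 100 g: 68.54 g C, 8.629 g H, 22.831 g O.
Moles — C: 68.54 / 12.01 = 5.707 mol; H: 8.629 / 1.008 = 8.561 mol; O: 22.831 / 16.00 = 1.427 mol
Smallest is O at 1.427 mol; normalising gives C 3.999, H 5.999, O 1.000
≈ 4:6:1 → C4H6O
Empirical-formula mass = 70.09 g/mol
n = 415.6 / 70.09 = 5.93 ≈ 6
Molecular formula = (C4H6O)×6 = C24H36O6

C24H36O6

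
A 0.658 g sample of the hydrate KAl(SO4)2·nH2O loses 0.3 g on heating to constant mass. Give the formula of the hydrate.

KAl(SO4)2·12H2O

Mass of anhydrous KAl(SO4)2 = 0.658 − 0.3 = 0.358 g
mol H2O = 0.3 / 18.02 = 0.01665
Molar mass of KAl(SO4)2 = 258.22 g/mol → mol KAl(SO4)2 = 0.358 / 258.22 = 0.001386
n = 0.01665 / 0.001386 = 12.01 ≈ 12 → KAl(SO4)2·12H2O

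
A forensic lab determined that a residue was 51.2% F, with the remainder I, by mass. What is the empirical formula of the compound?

Assume 100 g: 51.2 g F, 48.8 g I.
Moles — F: 51.2 / 19.00 = 2.695 mol; I: 48.8 / 126.90 = 0.3846 mol
Divide by the smallest (0.3846 mol I): F 7.007, I 1.000
Ratio ≈ 7:1, so the empirical formula is F7I

F7I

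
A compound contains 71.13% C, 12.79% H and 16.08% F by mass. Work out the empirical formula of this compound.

Assume 100 g: 71.13 g C, 12.79 g H, 16.08 g F.
C: 71.13 g ÷ 12.01 g/mol = 5.923 mol
H: 12.79 g ÷ 1.008 g/mol = 12.69 mol
F: 16.08 g ÷ 19.00 g/mol = 0.8463 mol
Divide by the smallest (0.8463 mol F): C 6.998, H 14.993, F 1.000
Ratio ≈ 7:15:1, so the empirical formula is C7H15F

C7H15F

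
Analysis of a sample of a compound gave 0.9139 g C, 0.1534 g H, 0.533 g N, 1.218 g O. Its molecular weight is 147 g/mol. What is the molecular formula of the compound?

C4H8N2O4

C: 0.9139 g ÷ 12.01 g/mol = 0.07609 mol
H: 0.1534 g ÷ 1.008 g/mol = 0.1522 mol
N: 0.533 g ÷ 14.01 g/mol = 0.03804 mol
O: 1.218 g ÷ 16.00 g/mol = 0.07612 mol
Ratios (÷ 0.03804): C 2.000, H 4.000, N 1.000, O 2.001
Ratio ≈ 2:4:1:2, so the empirical formula is C2H4NO2
Empirical-formula mass = 74.06 g/mol
n = 147 / 74.06 = 1.98 ≈ 2
Molecular formula = (C2H4NO2)×2 = C4H8N2O4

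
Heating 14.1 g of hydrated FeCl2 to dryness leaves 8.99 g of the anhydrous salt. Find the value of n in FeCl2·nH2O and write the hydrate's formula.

Mass of water lost = 14.1 − 8.99 = 5.11 g → 5.11 / 18.02 = 0.2836 mol H2O
Molar mass of FeCl2 = 126.75 g/mol → mol FeCl2 = 8.99 / 126.75 = 0.07093
n = 0.2836 / 0.07093 = 4.00 ≈ 4 → FeCl2·4H2O

FeCl2·4H2O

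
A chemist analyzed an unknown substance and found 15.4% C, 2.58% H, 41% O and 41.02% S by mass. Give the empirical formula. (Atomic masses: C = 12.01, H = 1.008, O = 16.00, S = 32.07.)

Assume 100 g: 15.4 g C, 2.58 g H, 41 g O, 41.02 g S.
Moles — C: 15.4 / 12.01 = 1.282 mol; H: 2.58 / 1.008 = 2.56 mol; O: 41 / 16.00 = 2.562 mol; S: 41.02 / 32.07 = 1.279 mol
Ratios (÷ 1.279): C 1.002, H 2.001, O 2.003, S 1.000
Ratio ≈ 1:2:2:1, so the empirical formula is CH2O2S

CH2O2S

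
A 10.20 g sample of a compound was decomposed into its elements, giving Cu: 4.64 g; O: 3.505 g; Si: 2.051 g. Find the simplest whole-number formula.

n(Cu) = 4.64/63.55 = 0.07301, n(O) = 3.505/16.00 = 0.2191, n(Si) = 2.051/28.09 = 0.07302
Divide by the smallest (0.07301 mol Cu): Cu 1.000, O 3.000, Si 1.000
Ratio ≈ 1:3:1, so the empirical formula is CuO3Si

CuO3Si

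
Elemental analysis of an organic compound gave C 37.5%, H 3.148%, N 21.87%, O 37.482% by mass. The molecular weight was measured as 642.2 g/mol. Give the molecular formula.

C20H20N10O15

Assume 100 g: 37.5 g C, 3.148 g H, 21.87 g N, 37.482 g O.
C: 37.5 g ÷ 12.01 g/mol = 3.122 mol
H: 3.148 g ÷ 1.008 g/mol = 3.123 mol
N: 21.87 g ÷ 14.01 g/mol = 1.561 mol
O: 37.482 g ÷ 16.00 g/mol = 2.343 mol
Divide by the smallest (1.561 mol N): C 2.000, H 2.001, N 1.000, O 1.501
×2: C 4.00, H 4.00, N 2.00, O 3.00 → C4H4N2O3
Empirical-formula mass = 128.09 g/mol
n = 642.2 / 128.09 = 5.01 ≈ 5
Molecular formula = (C4H4N2O3)×5 = C20H20N10O15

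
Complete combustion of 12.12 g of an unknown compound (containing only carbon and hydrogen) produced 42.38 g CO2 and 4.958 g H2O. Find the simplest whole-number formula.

C7H4

mol C = 42.38 / 44.01 = 0.9630; mass C = 0.9630 × 12.01 = 11.57 g
mol H = 2 × (4.958 / 18.02) = 0.5503; mass H = 0.5503 × 1.008 = 0.5547 g
Divide by the smallest (0.5503 mol H): C 1.750, H 1.000
Multiply by 4: C 7.00, H 4.00 → C7H4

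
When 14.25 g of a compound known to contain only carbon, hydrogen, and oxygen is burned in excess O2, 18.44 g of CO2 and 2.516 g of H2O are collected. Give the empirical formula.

mol C = 18.44 / 44.01 = 0.4190; mass C = 0.4190 × 12.01 = 5.032 g
mol H = 2 × (2.516 / 18.02) = 0.2792; mass H = 0.2792 × 1.008 = 0.2815 g
mass O = 14.25 − (5.314) = 8.936 g → mol O = 0.5585
Smallest is H at 0.2792 mol; normalising gives C 1.500, H 1.000, O 2.000
×2: C 3.00, H 2.00, O 4.00 → C3H2O4

C3H2O4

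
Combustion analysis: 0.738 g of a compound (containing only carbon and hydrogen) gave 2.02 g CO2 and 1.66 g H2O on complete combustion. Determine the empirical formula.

CH4

mol C = 2.02 / 44.01 = 0.04590; mass C = 0.04590 × 12.01 = 0.5512 g
mol H = 2 × (1.66 / 18.02) = 0.1842; mass H = 0.1842 × 1.008 = 0.1857 g
Smallest is C at 0.0459 mol; normalising gives C 1.000, H 4.014
≈ 1:4 → CH4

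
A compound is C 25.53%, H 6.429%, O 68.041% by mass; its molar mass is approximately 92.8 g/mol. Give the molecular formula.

C2H6O4

Assume 100 g: 25.53 g C, 6.429 g H, 68.041 g O.
Moles — C: 25.53 / 12.01 = 2.126 mol; H: 6.429 / 1.008 = 6.378 mol; O: 68.041 / 16.00 = 4.253 mol
Smallest is C at 2.126 mol; normalising gives C 1.000, H 3.000, O 2.001
→ CH3O2
Empirical-formula mass = 47.03 g/mol
n = 92.8 / 47.03 = 1.97 ≈ 2
Molecular formula = (CH3O2)×2 = C2H6O4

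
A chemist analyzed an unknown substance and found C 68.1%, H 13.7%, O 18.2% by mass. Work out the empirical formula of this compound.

C5H12O

Assume 100 g: 68.1 g C, 13.7 g H, 18.2 g O.
C: 68.1 g ÷ 12.01 g/mol = 5.67 mol
H: 13.7 g ÷ 1.008 g/mol = 13.59 mol
O: 18.2 g ÷ 16.00 g/mol = 1.137 mol
Smallest is O at 1.137 mol; normalising gives C 4.985, H 11.948, O 1.000
Ratio ≈ 5:12:1, so the empirical formula is C5H12O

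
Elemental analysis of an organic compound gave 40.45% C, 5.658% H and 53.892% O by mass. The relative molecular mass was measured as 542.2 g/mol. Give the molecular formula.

Assume 100 g: 40.45 g C, 5.658 g H, 53.892 g O.
n(C) = 40.45/12.01 = 3.368, n(H) = 5.658/1.008 = 5.613, n(O) = 53.892/16.00 = 3.368
Smallest is C at 3.368 mol; normalising gives C 1.000, H 1.667, O 1.000
Scaling by 3: C 3.00, H 5.00, O 3.00 → C3H5O3
Empirical-formula mass = 89.07 g/mol
n = 542.2 / 89.07 = 6.09 ≈ 6
Molecular formula = (C3H5O3)×6 = C18H30O18

C18H30O18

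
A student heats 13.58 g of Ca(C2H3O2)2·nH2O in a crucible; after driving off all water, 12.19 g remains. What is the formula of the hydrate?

Ca(C2H3O2)2·H2O

Mass of water lost = 13.58 − 12.19 = 1.39 g → 1.39 / 18.02 = 0.07714 mol H2O
Molar mass of Ca(C2H3O2)2 = 158.17 g/mol → mol Ca(C2H3O2)2 = 12.19 / 158.17 = 0.07707
n = 0.07714 / 0.07707 = 1.00 ≈ 1 → Ca(C2H3O2)2·H2O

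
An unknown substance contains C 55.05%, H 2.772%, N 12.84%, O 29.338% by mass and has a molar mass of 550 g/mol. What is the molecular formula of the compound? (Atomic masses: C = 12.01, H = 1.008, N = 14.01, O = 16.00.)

C25H15N5O10

Assume 100 g: 55.05 g C, 2.772 g H, 12.84 g N, 29.338 g O.
C: 55.05 g ÷ 12.01 g/mol = 4.584 mol
H: 2.772 g ÷ 1.008 g/mol = 2.75 mol
N: 12.84 g ÷ 14.01 g/mol = 0.9165 mol
O: 29.338 g ÷ 16.00 g/mol = 1.834 mol
Divide by the smallest (0.9165 mol N): C 5.001, H 3.001, N 1.000, O 2.001
→ C5H3NO2
Empirical-formula mass = 109.08 g/mol
n = 550 / 109.08 = 5.04 ≈ 5
Molecular formula = (C5H3NO2)×5 = C25H15N5O10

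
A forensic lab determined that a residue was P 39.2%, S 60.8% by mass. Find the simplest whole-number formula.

Assume 100 g: 39.2 g P, 60.8 g S.
n(P) = 39.2/30.97 = 1.266, n(S) = 60.8/32.07 = 1.896
Smallest is P at 1.266 mol; normalising gives P 1.000, S 1.498
Scaling by 2: P 2.00, S 3.00 → P2S3

P2S3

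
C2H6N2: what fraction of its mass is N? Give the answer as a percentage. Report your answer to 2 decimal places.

Molar mass = 2(12.01) + 6(1.008) + 2(14.01) = 58.088 g/mol
Mass of N per mole = 2 × 14.01 = 28.020 g
% N = 28.020 / 58.088 × 100 = 48.24%

48.24%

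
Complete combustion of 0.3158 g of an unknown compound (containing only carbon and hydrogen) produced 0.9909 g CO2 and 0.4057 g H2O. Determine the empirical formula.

mol C = 0.9909 / 44.01 = 0.02252; mass C = 0.02252 × 12.01 = 0.2704 g
mol H = 2 × (0.4057 / 18.02) = 0.04503; mass H = 0.04503 × 1.008 = 0.04539 g
Divide by the smallest (0.02252 mol C): C 1.000, H 2.000
Ratio ≈ 1:2, so the empirical formula is CH2

CH2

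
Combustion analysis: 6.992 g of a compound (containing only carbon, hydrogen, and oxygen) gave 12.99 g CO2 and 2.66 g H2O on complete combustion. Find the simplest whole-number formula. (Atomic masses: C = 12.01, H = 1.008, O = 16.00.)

mol C = 12.99 / 44.01 = 0.2952; mass C = 0.2952 × 12.01 = 3.545 g
mol H = 2 × (2.66 / 18.02) = 0.2952; mass H = 0.2952 × 1.008 = 0.2976 g
mass O = 6.992 − (3.842) = 3.150 g → mol O = 0.1968
Smallest is O at 0.1968 mol; normalising gives C 1.499, H 1.500, O 1.000
Multiply by 2: C 3.00, H 3.00, O 2.00 → C3H3O2

C3H3O2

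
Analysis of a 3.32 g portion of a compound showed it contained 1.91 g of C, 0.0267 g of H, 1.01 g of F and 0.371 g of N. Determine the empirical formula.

C6HF2N

C: 1.91 g ÷ 12.01 g/mol = 0.159 mol
H: 0.0267 g ÷ 1.008 g/mol = 0.02649 mol
F: 1.01 g ÷ 19.00 g/mol = 0.05316 mol
N: 0.371 g ÷ 14.01 g/mol = 0.02648 mol
Smallest is N at 0.02648 mol; normalising gives C 6.006, H 1.000, F 2.007, N 1.000
→ C6HF2N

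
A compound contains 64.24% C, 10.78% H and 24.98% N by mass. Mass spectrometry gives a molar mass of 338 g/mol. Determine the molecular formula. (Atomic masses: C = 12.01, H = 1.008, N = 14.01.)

C18H36N6

Assume 100 g: 64.24 g C, 10.78 g H, 24.98 g N.
C: 64.24 g ÷ 12.01 g/mol = 5.349 mol
H: 10.78 g ÷ 1.008 g/mol = 10.69 mol
N: 24.98 g ÷ 14.01 g/mol = 1.783 mol
Ratios (÷ 1.783): C 3.000, H 5.998, N 1.000
≈ 3:6:1 → C3H6N
Empirical-formula mass = 56.09 g/mol
n = 338 / 56.09 = 6.03 ≈ 6
Molecular formula = (C3H6N)×6 = C18H36N6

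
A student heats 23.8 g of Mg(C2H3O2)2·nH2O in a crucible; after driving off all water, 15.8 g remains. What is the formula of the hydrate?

Mg(C2H3O2)2·4H2O

Mass of water lost = 23.8 − 15.8 = 8 g → 8 / 18.02 = 0.444 mol H2O
Molar mass of Mg(C2H3O2)2 = 142.40 g/mol → mol Mg(C2H3O2)2 = 15.8 / 142.40 = 0.111
n = 0.444 / 0.111 = 4.00 ≈ 4 → Mg(C2H3O2)2·4H2O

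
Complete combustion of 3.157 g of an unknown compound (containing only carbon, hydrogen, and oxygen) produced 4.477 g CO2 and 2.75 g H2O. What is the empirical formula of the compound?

mol C = 4.477 / 44.01 = 0.1017; mass C = 0.1017 × 12.01 = 1.222 g
mol H = 2 × (2.75 / 18.02) = 0.3052; mass H = 0.3052 × 1.008 = 0.3077 g
mass O = 3.157 − (1.529) = 1.628 g → mol O = 0.1017
Smallest is O at 0.1017 mol; normalising gives C 1.000, H 3.000, O 1.000
→ CH3O

CH3O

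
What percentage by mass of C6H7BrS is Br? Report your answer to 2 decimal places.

41.81%

Molar mass = 6(12.01) + 7(1.008) + 1(79.90) + 1(32.07) = 191.086 g/mol
Mass of Br per mole = 1 × 79.90 = 79.900 g
% Br = 79.900 / 191.086 × 100 = 41.81%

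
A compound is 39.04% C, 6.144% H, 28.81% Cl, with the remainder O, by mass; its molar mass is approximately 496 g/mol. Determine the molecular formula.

C16H30Cl4O8

Assume 100 g: 39.04 g C, 6.144 g H, 28.81 g Cl, 26.006 g O.
Moles — C: 39.04 / 12.01 = 3.251 mol; H: 6.144 / 1.008 = 6.095 mol; Cl: 28.81 / 35.45 = 0.8127 mol; O: 26.006 / 16.00 = 1.625 mol
Ratios (÷ 0.8127): C 4.000, H 7.500, Cl 1.000, O 2.000
×2: C 8.00, H 15.00, Cl 2.00, O 4.00 → C8H15Cl2O4
Empirical-formula mass = 246.10 g/mol
n = 496 / 246.10 = 2.02 ≈ 2
Molecular formula = (C8H15Cl2O4)×2 = C16H30Cl4O8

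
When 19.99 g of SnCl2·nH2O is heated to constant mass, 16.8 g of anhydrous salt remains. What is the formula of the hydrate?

SnCl2·2H2O

Mass of water lost = 19.99 − 16.8 = 3.19 g → 3.19 / 18.02 = 0.177 mol H2O
Molar mass of SnCl2 = 189.61 g/mol → mol SnCl2 = 16.8 / 189.61 = 0.0886
n = 0.177 / 0.0886 = 2.00 ≈ 2 → SnCl2·2H2O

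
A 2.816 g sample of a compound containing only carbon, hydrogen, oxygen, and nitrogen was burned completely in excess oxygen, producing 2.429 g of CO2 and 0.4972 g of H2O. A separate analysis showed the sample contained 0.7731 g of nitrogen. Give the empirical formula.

C2H2N2O3

mol C = 2.429 / 44.01 = 0.05519; mass C = 0.05519 × 12.01 = 0.6629 g
mol H = 2 × (0.4972 / 18.02) = 0.05518; mass H = 0.05518 × 1.008 = 0.05562 g
mol N = 0.7731 / 14.01 = 0.05518
mass O = 2.816 − (1.492) = 1.324 g → mol O = 0.08278
Smallest is N at 0.05518 mol; normalising gives C 1.000, H 1.000, N 1.000, O 1.500
Scaling by 2: C 2.00, H 2.00, N 2.00, O 3.00 → C2H2N2O3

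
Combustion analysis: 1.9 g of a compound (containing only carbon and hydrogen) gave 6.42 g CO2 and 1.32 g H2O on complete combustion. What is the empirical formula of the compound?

CH

mol C = 6.42 / 44.01 = 0.1459; mass C = 0.1459 × 12.01 = 1.752 g
mol H = 2 × (1.32 / 18.02) = 0.1465; mass H = 0.1465 × 1.008 = 0.1477 g
Divide by the smallest (0.1459 mol C): C 1.000, H 1.004
≈ 1:1 → CH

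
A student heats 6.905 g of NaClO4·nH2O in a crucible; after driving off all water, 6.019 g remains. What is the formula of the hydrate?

Mass of water lost = 6.905 − 6.019 = 0.886 g → 0.886 / 18.02 = 0.04917 mol H2O
Molar mass of NaClO4 = 122.44 g/mol → mol NaClO4 = 6.019 / 122.44 = 0.04916
n = 0.04917 / 0.04916 = 1.00 ≈ 1 → NaClO4·H2O

NaClO4·H2O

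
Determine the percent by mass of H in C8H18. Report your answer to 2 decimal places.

Molar mass = 8(12.01) + 18(1.008) = 114.224 g/mol
Mass of H per mole = 18 × 1.008 = 18.144 g
% H = 18.144 / 114.224 × 100 = 15.88%

15.88%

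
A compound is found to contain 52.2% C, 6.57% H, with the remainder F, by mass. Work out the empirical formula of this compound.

C2H3F

Assume 100 g: 52.2 g C, 6.57 g H, 41.23 g F.
C: 52.2 g ÷ 12.01 g/mol = 4.346 mol
H: 6.57 g ÷ 1.008 g/mol = 6.518 mol
F: 41.23 g ÷ 19.00 g/mol = 2.17 mol
Ratios (÷ 2.17): C 2.003, H 3.004, F 1.000
Ratio ≈ 2:3:1, so the empirical formula is C2H3F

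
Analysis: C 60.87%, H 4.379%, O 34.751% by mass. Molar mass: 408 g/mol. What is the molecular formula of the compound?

Assume 100 g: 60.87 g C, 4.379 g H, 34.751 g O.
C: 60.87 g ÷ 12.01 g/mol = 5.068 mol
H: 4.379 g ÷ 1.008 g/mol = 4.344 mol
O: 34.751 g ÷ 16.00 g/mol = 2.172 mol
Ratios (÷ 2.172): C 2.334, H 2.000, O 1.000
Multiply by 3: C 7.00, H 6.00, O 3.00 → C7H6O3
Empirical-formula mass = 138.12 g/mol
n = 408 / 138.12 = 2.95 ≈ 3
Molecular formula = (C7H6O3)×3 = C21H18O9

C21H18O9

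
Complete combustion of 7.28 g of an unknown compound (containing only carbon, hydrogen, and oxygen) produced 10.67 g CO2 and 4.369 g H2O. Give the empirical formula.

mol C = 10.67 / 44.01 = 0.2424; mass C = 0.2424 × 12.01 = 2.912 g
mol H = 2 × (4.369 / 18.02) = 0.4849; mass H = 0.4849 × 1.008 = 0.4888 g
mass O = 7.28 − (3.401) = 3.879 g → mol O = 0.2425
Divide by the smallest (0.2424 mol C): C 1.000, H 2.000, O 1.000
≈ 1:2:1 → CH2O

CH2O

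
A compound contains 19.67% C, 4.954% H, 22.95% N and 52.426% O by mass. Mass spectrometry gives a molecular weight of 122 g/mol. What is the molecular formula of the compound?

Assume 100 g: 19.67 g C, 4.954 g H, 22.95 g N, 52.426 g O.
n(C) = 19.67/12.01 = 1.638, n(H) = 4.954/1.008 = 4.915, n(N) = 22.95/14.01 = 1.638, n(O) = 52.426/16.00 = 3.277
Smallest is C at 1.638 mol; normalising gives C 1.000, H 3.001, N 1.000, O 2.001
→ CH3NO2
Empirical-formula mass = 61.04 g/mol
n = 122 / 61.04 = 2.00 ≈ 2
Molecular formula = (CH3NO2)×2 = C2H6N2O4

C2H6N2O4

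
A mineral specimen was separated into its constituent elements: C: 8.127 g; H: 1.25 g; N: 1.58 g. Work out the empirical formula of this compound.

C: 8.127 g ÷ 12.01 g/mol = 0.6767 mol
H: 1.25 g ÷ 1.008 g/mol = 1.24 mol
N: 1.58 g ÷ 14.01 g/mol = 0.1128 mol
Divide by the smallest (0.1128 mol N): C 6.000, H 10.996, N 1.000
→ C6H11N

C6H11N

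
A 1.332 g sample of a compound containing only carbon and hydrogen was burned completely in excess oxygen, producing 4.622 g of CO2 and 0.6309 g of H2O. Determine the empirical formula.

C3H2

mol C = 4.622 / 44.01 = 0.1050; mass C = 0.1050 × 12.01 = 1.261 g
mol H = 2 × (0.6309 / 18.02) = 0.07002; mass H = 0.07002 × 1.008 = 0.07058 g
Smallest is H at 0.07002 mol; normalising gives C 1.500, H 1.000
Multiply by 2: C 3.00, H 2.00 → C3H2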